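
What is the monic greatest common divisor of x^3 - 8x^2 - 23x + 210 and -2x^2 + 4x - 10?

Repeated division with remainder:
  x^3 - 8x^2 - 23x + 210 = (-(1/2)x + 3)(-2x^2 + 4x - 10) + (-40x + 240)
  -2x^2 + 4x - 10 = ((1/20)x + 1/5)(-40x + 240) + (-58)
  -40x + 240 = ((20/29)x - 120/29)(-58) + (0)
The last nonzero remainder is the constant -58, so the polynomials are coprime and gcd = 1.

1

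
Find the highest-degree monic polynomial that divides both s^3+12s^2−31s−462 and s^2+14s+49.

s+7

Euclidean algorithm in ℚ[s]:
  s^3+12s^2−31s−462 = (s−2)(s^2+14s+49) + (−52s−364)
  s^2+14s+49 = (−(1/52)s−7/52)(−52s−364) + (0)
Last nonzero remainder: −52s−364. Dividing through by −52 gives the monic gcd s+7.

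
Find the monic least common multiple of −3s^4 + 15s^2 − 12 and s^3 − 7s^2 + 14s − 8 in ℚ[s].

s^5 − 4s^4 − 5s^3 + 20s^2 + 4s − 16

By polynomial division,
  −3s^4 + 15s^2 − 12 = (−3s − 21)(s^3 − 7s^2 + 14s − 8) + (−90s^2 + 270s − 180)
  s^3 − 7s^2 + 14s − 8 = (−(1/90)s + 2/45)(−90s^2 + 270s − 180) + (0)
Last nonzero remainder: −90s^2 + 270s − 180. Dividing through by −90 gives the monic gcd s^2 − 3s + 2.
Then lcm(f, g) = f·g / gcd(f, g); expanding and making the result monic gives the answer.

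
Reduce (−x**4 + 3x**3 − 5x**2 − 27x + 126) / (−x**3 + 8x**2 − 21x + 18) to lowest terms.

Euclidean algorithm in ℚ[x]:
  −x**4 + 3x**3 − 5x**2 − 27x + 126 = (x + 5)(−x**3 + 8x**2 − 21x + 18) + (−24x**2 + 60x + 36)
  −x**3 + 8x**2 − 21x + 18 = ((1/24)x − 11/48)(−24x**2 + 60x + 36) + (−(35/4)x + 105/4)
  −24x**2 + 60x + 36 = ((96/35)x + 48/35)(−(35/4)x + 105/4) + (0)
Last nonzero remainder: −(35/4)x + 105/4. Dividing through by −35/4 gives the monic gcd x − 3.
Cancel x − 3 from numerator and denominator to get the reduced form.

(x**3 + 5x + 42)/(x**2 − 5x + 6)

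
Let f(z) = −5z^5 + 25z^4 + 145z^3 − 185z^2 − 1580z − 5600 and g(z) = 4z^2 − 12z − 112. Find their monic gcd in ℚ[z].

By polynomial division,
  −5z^5 + 25z^4 + 145z^3 − 185z^2 − 1580z − 5600 = (−(5/4)z^3 + (5/2)z^2 + (35/4)z + 50)(4z^2 − 12z − 112) + (0)
Last nonzero remainder: 4z^2 − 12z − 112. Dividing through by 4 gives the monic gcd z^2 − 3z − 28.

z^2 − 3z − 28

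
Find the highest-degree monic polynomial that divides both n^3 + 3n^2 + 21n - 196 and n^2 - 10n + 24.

n - 4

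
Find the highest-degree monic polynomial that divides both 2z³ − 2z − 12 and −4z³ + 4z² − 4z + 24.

By polynomial division,
  2z³ − 2z − 12 = (−1/2)(−4z³ + 4z² − 4z + 24) + (2z² − 4z)
  −4z³ + 4z² − 4z + 24 = (−2z − 2)(2z² − 4z) + (−12z + 24)
  2z² − 4z = (−(1/6)z)(−12z + 24) + (0)
Last nonzero remainder: −12z + 24. Dividing through by −12 gives the monic gcd z − 2.

z − 2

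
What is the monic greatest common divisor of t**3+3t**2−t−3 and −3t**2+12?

1

Apply the Euclidean algorithm:
  t**3+3t**2−t−3 = (−(1/3)t−1)(−3t**2+12) + (3t+9)
  −3t**2+12 = (−t+3)(3t+9) + (−15)
  3t+9 = (−(1/5)t−3/5)(−15) + (0)
The last nonzero remainder is the constant −15, so the polynomials are coprime and gcd = 1.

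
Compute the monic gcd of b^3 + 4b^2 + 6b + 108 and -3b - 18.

b + 6

Apply the Euclidean algorithm:
  b^3 + 4b^2 + 6b + 108 = (-(1/3)b^2 + (2/3)b - 6)(-3b - 18) + (0)
Last nonzero remainder: -3b - 18. Dividing through by -3 gives the monic gcd b + 6.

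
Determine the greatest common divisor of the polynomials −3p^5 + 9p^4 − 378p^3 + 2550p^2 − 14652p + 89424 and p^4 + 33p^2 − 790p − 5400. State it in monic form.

p^2 + 5p + 108

Euclidean algorithm in ℚ[p]:
  −3p^5 + 9p^4 − 378p^3 + 2550p^2 − 14652p + 89424 = (−3p + 9)(p^4 + 33p^2 − 790p − 5400) + (−279p^3 − 117p^2 − 23742p + 138024)
  p^4 + 33p^2 − 790p − 5400 = (−(1/279)p + 13/8649)(−279p^3 − 117p^2 − 23742p + 138024) + (−(49896/961)p^2 − (249480/961)p − 5388768/961)
  −279p^3 − 117p^2 − 23742p + 138024 = ((29791/5544)p − 68231/2772)(−(49896/961)p^2 − (249480/961)p − 5388768/961) + (0)
Last nonzero remainder: −(49896/961)p^2 − (249480/961)p − 5388768/961. Dividing through by −49896/961 gives the monic gcd p^2 + 5p + 108.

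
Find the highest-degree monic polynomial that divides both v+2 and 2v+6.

1

By polynomial division,
  v+2 = (1/2)(2v+6) + (-1)
  2v+6 = (-2v-6)(-1) + (0)
The last nonzero remainder is the constant -1, so the polynomials are coprime and gcd = 1.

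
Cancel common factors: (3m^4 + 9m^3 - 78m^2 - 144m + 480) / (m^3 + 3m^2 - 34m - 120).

Repeated division with remainder:
  3m^4 + 9m^3 - 78m^2 - 144m + 480 = (3m)(m^3 + 3m^2 - 34m - 120) + (24m^2 + 216m + 480)
  m^3 + 3m^2 - 34m - 120 = ((1/24)m - 1/4)(24m^2 + 216m + 480) + (0)
Last nonzero remainder: 24m^2 + 216m + 480. Dividing through by 24 gives the monic gcd m^2 + 9m + 20.
Cancel m^2 + 9m + 20 from numerator and denominator to get the reduced form.

(3m^2 - 18m + 24)/(m - 6)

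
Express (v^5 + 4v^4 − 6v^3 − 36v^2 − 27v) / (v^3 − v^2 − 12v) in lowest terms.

Apply the Euclidean algorithm:
  v^5 + 4v^4 − 6v^3 − 36v^2 − 27v = (v^2 + 5v + 11)(v^3 − v^2 − 12v) + (35v^2 + 105v)
  v^3 − v^2 − 12v = ((1/35)v − 4/35)(35v^2 + 105v) + (0)
Last nonzero remainder: 35v^2 + 105v. Dividing through by 35 gives the monic gcd v^2 + 3v.
Cancel v^2 + 3v from numerator and denominator to get the reduced form.

(v^3 + v^2 − 9v − 9)/(v − 4)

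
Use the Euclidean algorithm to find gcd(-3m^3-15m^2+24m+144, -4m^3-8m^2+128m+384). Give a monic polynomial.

m^2+8m+16

Euclidean algorithm in ℚ[m]:
  -3m^3-15m^2+24m+144 = (3/4)(-4m^3-8m^2+128m+384) + (-9m^2-72m-144)
  -4m^3-8m^2+128m+384 = ((4/9)m-8/3)(-9m^2-72m-144) + (0)
Last nonzero remainder: -9m^2-72m-144. Dividing through by -9 gives the monic gcd m^2+8m+16.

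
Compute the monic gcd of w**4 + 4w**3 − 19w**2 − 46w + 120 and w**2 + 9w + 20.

By polynomial division,
  w**4 + 4w**3 − 19w**2 − 46w + 120 = (w**2 − 5w + 6)(w**2 + 9w + 20) + (0)
The last nonzero remainder w**2 + 9w + 20 is already monic.

w**2 + 9w + 20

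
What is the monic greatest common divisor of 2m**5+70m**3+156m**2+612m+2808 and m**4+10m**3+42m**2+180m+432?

m**2+18

By polynomial division,
  2m**5+70m**3+156m**2+612m+2808 = (2m-20)(m**4+10m**3+42m**2+180m+432) + (186m**3+636m**2+3348m+11448)
  m**4+10m**3+42m**2+180m+432 = ((1/186)m+34/961)(186m**3+636m**2+3348m+11448) + ((1440/961)m**2+25920/961)
  186m**3+636m**2+3348m+11448 = ((29791/240)m+50933/120)((1440/961)m**2+25920/961) + (0)
Last nonzero remainder: (1440/961)m**2+25920/961. Dividing through by 1440/961 gives the monic gcd m**2+18.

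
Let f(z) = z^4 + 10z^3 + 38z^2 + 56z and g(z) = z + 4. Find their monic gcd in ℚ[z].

z + 4

By polynomial division,
  z^4 + 10z^3 + 38z^2 + 56z = (z^3 + 6z^2 + 14z)(z + 4) + (0)
The last nonzero remainder z + 4 is already monic.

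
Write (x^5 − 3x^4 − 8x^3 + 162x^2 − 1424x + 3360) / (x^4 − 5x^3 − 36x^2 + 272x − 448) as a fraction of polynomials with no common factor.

(x^2 − 2x + 30)/(x − 4)

Apply the Euclidean algorithm:
  x^5 − 3x^4 − 8x^3 + 162x^2 − 1424x + 3360 = (x + 2)(x^4 − 5x^3 − 36x^2 + 272x − 448) + (38x^3 − 38x^2 − 1520x + 4256)
  x^4 − 5x^3 − 36x^2 + 272x − 448 = ((1/38)x − 2/19)(38x^3 − 38x^2 − 1520x + 4256) + (0)
Last nonzero remainder: 38x^3 − 38x^2 − 1520x + 4256. Dividing through by 38 gives the monic gcd x^3 − x^2 − 40x + 112.
Cancel x^3 − x^2 − 40x + 112 from numerator and denominator to get the reduced form.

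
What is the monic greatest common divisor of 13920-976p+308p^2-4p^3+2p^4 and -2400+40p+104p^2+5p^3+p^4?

120+4p+p^2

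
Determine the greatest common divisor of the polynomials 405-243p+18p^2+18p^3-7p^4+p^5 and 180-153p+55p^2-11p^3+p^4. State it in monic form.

-45+27p-7p^2+p^3

Repeated division with remainder:
  p^5-7p^4+18p^3+18p^2-243p+405 = (p+4)(p^4-11p^3+55p^2-153p+180) + (7p^3-49p^2+189p-315)
  p^4-11p^3+55p^2-153p+180 = ((1/7)p-4/7)(7p^3-49p^2+189p-315) + (0)
Last nonzero remainder: 7p^3-49p^2+189p-315. Dividing through by 7 gives the monic gcd p^3-7p^2+27p-45.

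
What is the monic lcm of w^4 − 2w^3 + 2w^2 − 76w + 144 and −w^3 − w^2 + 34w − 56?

Euclidean algorithm in ℚ[w]:
  w^4 − 2w^3 + 2w^2 − 76w + 144 = (−w + 3)(−w^3 − w^2 + 34w − 56) + (39w^2 − 234w + 312)
  −w^3 − w^2 + 34w − 56 = (−(1/39)w − 7/39)(39w^2 − 234w + 312) + (0)
Last nonzero remainder: 39w^2 − 234w + 312. Dividing through by 39 gives the monic gcd w^2 − 6w + 8.
Then lcm(f, g) = f·g / gcd(f, g); expanding and making the result monic gives the answer.

w^5 + 5w^4 − 12w^3 − 62w^2 − 388w + 1008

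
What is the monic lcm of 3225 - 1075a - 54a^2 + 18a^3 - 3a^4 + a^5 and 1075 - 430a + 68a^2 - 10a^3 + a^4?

Apply the Euclidean algorithm:
  a^5 - 3a^4 + 18a^3 - 54a^2 - 1075a + 3225 = (a + 7)(a^4 - 10a^3 + 68a^2 - 430a + 1075) + (20a^3 - 100a^2 + 860a - 4300)
  a^4 - 10a^3 + 68a^2 - 430a + 1075 = ((1/20)a - 1/4)(20a^3 - 100a^2 + 860a - 4300) + (0)
Last nonzero remainder: 20a^3 - 100a^2 + 860a - 4300. Dividing through by 20 gives the monic gcd a^3 - 5a^2 + 43a - 215.
Then lcm(f, g) = f·g / gcd(f, g); expanding and making the result monic gives the answer.

-16125 + 8600a - 805a^2 - 144a^3 + 33a^4 - 8a^5 + a^6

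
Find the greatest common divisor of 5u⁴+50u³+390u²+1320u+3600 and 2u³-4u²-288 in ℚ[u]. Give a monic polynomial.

u²+4u+24

Euclidean algorithm in ℚ[u]:
  5u⁴+50u³+390u²+1320u+3600 = ((5/2)u+30)(2u³-4u²-288) + (510u²+2040u+12240)
  2u³-4u²-288 = ((1/255)u-2/85)(510u²+2040u+12240) + (0)
Last nonzero remainder: 510u²+2040u+12240. Dividing through by 510 gives the monic gcd u²+4u+24.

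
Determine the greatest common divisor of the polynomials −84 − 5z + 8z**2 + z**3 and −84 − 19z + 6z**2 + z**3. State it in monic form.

7 + z

Repeated division with remainder:
  z**3 + 8z**2 − 5z − 84 = (z**3 + 6z**2 − 19z − 84) + (2z**2 + 14z)
  z**3 + 6z**2 − 19z − 84 = ((1/2)z − 1/2)(2z**2 + 14z) + (−12z − 84)
  2z**2 + 14z = (−(1/6)z)(−12z − 84) + (0)
Last nonzero remainder: −12z − 84. Dividing through by −12 gives the monic gcd z + 7.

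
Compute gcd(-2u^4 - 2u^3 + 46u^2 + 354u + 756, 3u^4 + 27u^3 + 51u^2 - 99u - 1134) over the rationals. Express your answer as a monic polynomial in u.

Apply the Euclidean algorithm:
  -2u^4 - 2u^3 + 46u^2 + 354u + 756 = (-2/3)(3u^4 + 27u^3 + 51u^2 - 99u - 1134) + (16u^3 + 80u^2 + 288u)
  3u^4 + 27u^3 + 51u^2 - 99u - 1134 = ((3/16)u + 3/4)(16u^3 + 80u^2 + 288u) + (-63u^2 - 315u - 1134)
  16u^3 + 80u^2 + 288u = (-(16/63)u)(-63u^2 - 315u - 1134) + (0)
Last nonzero remainder: -63u^2 - 315u - 1134. Dividing through by -63 gives the monic gcd u^2 + 5u + 18.

u^2 + 5u + 18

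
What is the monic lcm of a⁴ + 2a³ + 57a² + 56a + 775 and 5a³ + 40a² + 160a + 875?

By polynomial division,
  a⁴ + 2a³ + 57a² + 56a + 775 = ((1/5)a - 6/5)(5a³ + 40a² + 160a + 875) + (73a² + 73a + 1825)
  5a³ + 40a² + 160a + 875 = ((5/73)a + 35/73)(73a² + 73a + 1825) + (0)
Last nonzero remainder: 73a² + 73a + 1825. Dividing through by 73 gives the monic gcd a² + a + 25.
Then lcm(f, g) = f·g / gcd(f, g); expanding and making the result monic gives the answer.

a⁵ + 9a⁴ + 71a³ + 455a² + 1167a + 5425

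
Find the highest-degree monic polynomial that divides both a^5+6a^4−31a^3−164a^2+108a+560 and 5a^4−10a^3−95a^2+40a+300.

a^3−5a^2−4a+20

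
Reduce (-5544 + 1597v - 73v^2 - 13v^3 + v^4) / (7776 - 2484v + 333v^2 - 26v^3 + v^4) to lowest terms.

(-77 + 4v + v^2)/(108 - 9v + v^2)

Apply the Euclidean algorithm:
  v^4 - 13v^3 - 73v^2 + 1597v - 5544 = (v^4 - 26v^3 + 333v^2 - 2484v + 7776) + (13v^3 - 406v^2 + 4081v - 13320)
  v^4 - 26v^3 + 333v^2 - 2484v + 7776 = ((1/13)v + 68/169)(13v^3 - 406v^2 + 4081v - 13320) + ((30832/169)v^2 - (524144/169)v + 2219904/169)
  13v^3 - 406v^2 + 4081v - 13320 = ((2197/30832)v - 31265/30832)((30832/169)v^2 - (524144/169)v + 2219904/169) + (0)
Last nonzero remainder: (30832/169)v^2 - (524144/169)v + 2219904/169. Dividing through by 30832/169 gives the monic gcd v^2 - 17v + 72.
Cancel v^2 - 17v + 72 from numerator and denominator to get the reduced form.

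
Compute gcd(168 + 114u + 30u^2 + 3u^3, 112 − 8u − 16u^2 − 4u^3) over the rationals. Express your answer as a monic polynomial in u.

14 + 6u + u^2

By polynomial division,
  3u^3 + 30u^2 + 114u + 168 = (−3/4)(−4u^3 − 16u^2 − 8u + 112) + (18u^2 + 108u + 252)
  −4u^3 − 16u^2 − 8u + 112 = (−(2/9)u + 4/9)(18u^2 + 108u + 252) + (0)
Last nonzero remainder: 18u^2 + 108u + 252. Dividing through by 18 gives the monic gcd u^2 + 6u + 14.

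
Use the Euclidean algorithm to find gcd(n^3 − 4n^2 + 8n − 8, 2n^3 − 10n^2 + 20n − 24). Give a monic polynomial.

n^2 − 2n + 4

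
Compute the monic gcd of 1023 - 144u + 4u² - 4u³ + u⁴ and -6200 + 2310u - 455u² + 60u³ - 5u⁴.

31 - 10u + u²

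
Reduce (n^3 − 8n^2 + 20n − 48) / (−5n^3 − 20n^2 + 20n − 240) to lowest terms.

Euclidean algorithm in ℚ[n]:
  n^3 − 8n^2 + 20n − 48 = (−1/5)(−5n^3 − 20n^2 + 20n − 240) + (−12n^2 + 24n − 96)
  −5n^3 − 20n^2 + 20n − 240 = ((5/12)n + 5/2)(−12n^2 + 24n − 96) + (0)
Last nonzero remainder: −12n^2 + 24n − 96. Dividing through by −12 gives the monic gcd n^2 − 2n + 8.
Cancel n^2 − 2n + 8 from numerator and denominator to get the reduced form.

(−n + 6)/(5n + 30)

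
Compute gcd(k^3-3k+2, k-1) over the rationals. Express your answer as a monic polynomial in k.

k-1

Euclidean algorithm in ℚ[k]:
  k^3-3k+2 = (k^2+k-2)(k-1) + (0)
The last nonzero remainder k-1 is already monic.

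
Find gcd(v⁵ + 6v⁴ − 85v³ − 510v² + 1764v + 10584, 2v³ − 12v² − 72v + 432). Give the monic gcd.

v² − 36

Repeated division with remainder:
  v⁵ + 6v⁴ − 85v³ − 510v² + 1764v + 10584 = ((1/2)v² + 6v + 23/2)(2v³ − 12v² − 72v + 432) + (−156v² + 5616)
  2v³ − 12v² − 72v + 432 = (−(1/78)v + 1/13)(−156v² + 5616) + (0)
Last nonzero remainder: −156v² + 5616. Dividing through by −156 gives the monic gcd v² − 36.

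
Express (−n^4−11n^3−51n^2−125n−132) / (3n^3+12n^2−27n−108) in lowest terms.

(−n^2−4n−11)/(3n−9)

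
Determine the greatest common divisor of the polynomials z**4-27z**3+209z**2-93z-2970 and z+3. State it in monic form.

z+3

Euclidean algorithm in ℚ[z]:
  z**4-27z**3+209z**2-93z-2970 = (z**3-30z**2+299z-990)(z+3) + (0)
The last nonzero remainder z+3 is already monic.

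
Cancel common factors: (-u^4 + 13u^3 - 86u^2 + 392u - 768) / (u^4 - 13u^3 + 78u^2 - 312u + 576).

(-u^2 + 3u - 32)/(u^2 - 3u + 24)

Euclidean algorithm in ℚ[u]:
  -u^4 + 13u^3 - 86u^2 + 392u - 768 = (-1)(u^4 - 13u^3 + 78u^2 - 312u + 576) + (-8u^2 + 80u - 192)
  u^4 - 13u^3 + 78u^2 - 312u + 576 = (-(1/8)u^2 + (3/8)u - 3)(-8u^2 + 80u - 192) + (0)
Last nonzero remainder: -8u^2 + 80u - 192. Dividing through by -8 gives the monic gcd u^2 - 10u + 24.
Cancel u^2 - 10u + 24 from numerator and denominator to get the reduced form.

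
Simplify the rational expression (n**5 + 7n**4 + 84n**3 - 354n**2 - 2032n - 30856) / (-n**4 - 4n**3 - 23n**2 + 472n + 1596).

(-n**2 - 6n - 58)/(n + 3)

Repeated division with remainder:
  n**5 + 7n**4 + 84n**3 - 354n**2 - 2032n - 30856 = (-n - 3)(-n**4 - 4n**3 - 23n**2 + 472n + 1596) + (49n**3 + 49n**2 + 980n - 26068)
  -n**4 - 4n**3 - 23n**2 + 472n + 1596 = (-(1/49)n - 3/49)(49n**3 + 49n**2 + 980n - 26068) + (0)
Last nonzero remainder: 49n**3 + 49n**2 + 980n - 26068. Dividing through by 49 gives the monic gcd n**3 + n**2 + 20n - 532.
Cancel n**3 + n**2 + 20n - 532 from numerator and denominator to get the reduced form.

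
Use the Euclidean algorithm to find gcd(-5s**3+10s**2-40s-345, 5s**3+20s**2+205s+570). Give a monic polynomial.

By polynomial division,
  -5s**3+10s**2-40s-345 = (-1)(5s**3+20s**2+205s+570) + (30s**2+165s+225)
  5s**3+20s**2+205s+570 = ((1/6)s-1/4)(30s**2+165s+225) + ((835/4)s+2505/4)
  30s**2+165s+225 = ((24/167)s+60/167)((835/4)s+2505/4) + (0)
Last nonzero remainder: (835/4)s+2505/4. Dividing through by 835/4 gives the monic gcd s+3.

s+3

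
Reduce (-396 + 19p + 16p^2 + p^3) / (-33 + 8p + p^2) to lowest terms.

(-36 + 5p + p^2)/(-3 + p)

Apply the Euclidean algorithm:
  p^3 + 16p^2 + 19p - 396 = (p + 8)(p^2 + 8p - 33) + (-12p - 132)
  p^2 + 8p - 33 = (-(1/12)p + 1/4)(-12p - 132) + (0)
Last nonzero remainder: -12p - 132. Dividing through by -12 gives the monic gcd p + 11.
Cancel p + 11 from numerator and denominator to get the reduced form.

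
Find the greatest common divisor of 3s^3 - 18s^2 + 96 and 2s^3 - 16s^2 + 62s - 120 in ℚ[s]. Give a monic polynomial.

Apply the Euclidean algorithm:
  3s^3 - 18s^2 + 96 = (3/2)(2s^3 - 16s^2 + 62s - 120) + (6s^2 - 93s + 276)
  2s^3 - 16s^2 + 62s - 120 = ((1/3)s + 5/2)(6s^2 - 93s + 276) + ((405/2)s - 810)
  6s^2 - 93s + 276 = ((4/135)s - 46/135)((405/2)s - 810) + (0)
Last nonzero remainder: (405/2)s - 810. Dividing through by 405/2 gives the monic gcd s - 4.

s - 4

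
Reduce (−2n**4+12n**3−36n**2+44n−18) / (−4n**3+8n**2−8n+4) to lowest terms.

(n**3−5n**2+13n−9)/(2n**2−2n+2)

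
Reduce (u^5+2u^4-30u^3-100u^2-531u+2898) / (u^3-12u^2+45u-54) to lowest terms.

(u^3+11u^2+51u+161)/(u-3)

By polynomial division,
  u^5+2u^4-30u^3-100u^2-531u+2898 = (u^2+14u+93)(u^3-12u^2+45u-54) + (440u^2-3960u+7920)
  u^3-12u^2+45u-54 = ((1/440)u-3/440)(440u^2-3960u+7920) + (0)
Last nonzero remainder: 440u^2-3960u+7920. Dividing through by 440 gives the monic gcd u^2-9u+18.
Cancel u^2-9u+18 from numerator and denominator to get the reduced form.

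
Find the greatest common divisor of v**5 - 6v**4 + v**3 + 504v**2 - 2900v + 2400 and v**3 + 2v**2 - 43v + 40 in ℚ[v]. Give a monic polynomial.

Repeated division with remainder:
  v**5 - 6v**4 + v**3 + 504v**2 - 2900v + 2400 = (v**2 - 8v + 60)(v**3 + 2v**2 - 43v + 40) + (0)
The last nonzero remainder v**3 + 2v**2 - 43v + 40 is already monic.

v**3 + 2v**2 - 43v + 40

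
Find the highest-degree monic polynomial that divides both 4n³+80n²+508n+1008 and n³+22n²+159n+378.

Euclidean algorithm in ℚ[n]:
  4n³+80n²+508n+1008 = (4)(n³+22n²+159n+378) + (-8n²-128n-504)
  n³+22n²+159n+378 = (-(1/8)n-3/4)(-8n²-128n-504) + (0)
Last nonzero remainder: -8n²-128n-504. Dividing through by -8 gives the monic gcd n²+16n+63.

n²+16n+63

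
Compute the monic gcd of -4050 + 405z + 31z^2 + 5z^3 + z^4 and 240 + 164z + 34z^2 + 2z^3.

10 + z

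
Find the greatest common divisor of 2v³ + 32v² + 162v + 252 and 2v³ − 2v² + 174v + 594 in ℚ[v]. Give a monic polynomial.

By polynomial division,
  2v³ + 32v² + 162v + 252 = (2v³ − 2v² + 174v + 594) + (34v² − 12v − 342)
  2v³ − 2v² + 174v + 594 = ((1/17)v − 11/289)(34v² − 12v − 342) + ((55968/289)v + 167904/289)
  34v² − 12v − 342 = ((4913/27984)v − 5491/9328)((55968/289)v + 167904/289) + (0)
Last nonzero remainder: (55968/289)v + 167904/289. Dividing through by 55968/289 gives the monic gcd v + 3.

v + 3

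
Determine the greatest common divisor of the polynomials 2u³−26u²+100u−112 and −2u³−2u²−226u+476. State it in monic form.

u−2

Apply the Euclidean algorithm:
  2u³−26u²+100u−112 = (−1)(−2u³−2u²−226u+476) + (−28u²−126u+364)
  −2u³−2u²−226u+476 = ((1/14)u−1/4)(−28u²−126u+364) + (−(567/2)u+567)
  −28u²−126u+364 = ((8/81)u+52/81)(−(567/2)u+567) + (0)
Last nonzero remainder: −(567/2)u+567. Dividing through by −567/2 gives the monic gcd u−2.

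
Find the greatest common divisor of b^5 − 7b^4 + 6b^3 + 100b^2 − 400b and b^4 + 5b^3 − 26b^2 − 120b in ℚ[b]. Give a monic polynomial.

b^3 − b^2 − 20b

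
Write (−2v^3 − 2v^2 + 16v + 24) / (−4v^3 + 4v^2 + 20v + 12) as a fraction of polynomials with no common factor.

(v^2 + 4v + 4)/(2v^2 + 4v + 2)

By polynomial division,
  −2v^3 − 2v^2 + 16v + 24 = (1/2)(−4v^3 + 4v^2 + 20v + 12) + (−4v^2 + 6v + 18)
  −4v^3 + 4v^2 + 20v + 12 = (v + 1/2)(−4v^2 + 6v + 18) + (−v + 3)
  −4v^2 + 6v + 18 = (4v + 6)(−v + 3) + (0)
Last nonzero remainder: −v + 3. Dividing through by −1 gives the monic gcd v − 3.
Cancel v − 3 from numerator and denominator to get the reduced form.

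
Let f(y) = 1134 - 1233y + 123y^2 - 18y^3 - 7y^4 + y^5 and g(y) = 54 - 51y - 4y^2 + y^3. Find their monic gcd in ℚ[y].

Euclidean algorithm in ℚ[y]:
  y^5 - 7y^4 - 18y^3 + 123y^2 - 1233y + 1134 = (y^2 - 3y + 21)(y^3 - 4y^2 - 51y + 54) + (0)
The last nonzero remainder y^3 - 4y^2 - 51y + 54 is already monic.

54 - 51y - 4y^2 + y^3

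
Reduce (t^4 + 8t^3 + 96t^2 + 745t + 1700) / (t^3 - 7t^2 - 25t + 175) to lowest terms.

(t^3 + 3t^2 + 81t + 340)/(t^2 - 12t + 35)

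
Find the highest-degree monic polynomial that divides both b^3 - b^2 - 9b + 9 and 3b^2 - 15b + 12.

b - 1

Apply the Euclidean algorithm:
  b^3 - b^2 - 9b + 9 = ((1/3)b + 4/3)(3b^2 - 15b + 12) + (7b - 7)
  3b^2 - 15b + 12 = ((3/7)b - 12/7)(7b - 7) + (0)
Last nonzero remainder: 7b - 7. Dividing through by 7 gives the monic gcd b - 1.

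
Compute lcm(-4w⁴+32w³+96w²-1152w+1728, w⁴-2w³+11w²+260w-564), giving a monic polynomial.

w⁶-14w⁵+71w⁴+56w³-3288w²+16128w-20304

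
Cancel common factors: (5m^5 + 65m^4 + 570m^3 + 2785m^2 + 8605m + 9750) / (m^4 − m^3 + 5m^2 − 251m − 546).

(5m^2 + 35m + 125)/(m − 7)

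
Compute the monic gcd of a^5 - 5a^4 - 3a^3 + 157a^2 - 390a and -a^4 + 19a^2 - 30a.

a^3 + 2a^2 - 15a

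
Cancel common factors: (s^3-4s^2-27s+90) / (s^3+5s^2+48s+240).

(s^2-9s+18)/(s^2+48)

Apply the Euclidean algorithm:
  s^3-4s^2-27s+90 = (s^3+5s^2+48s+240) + (-9s^2-75s-150)
  s^3+5s^2+48s+240 = (-(1/9)s+10/27)(-9s^2-75s-150) + ((532/9)s+2660/9)
  -9s^2-75s-150 = (-(81/532)s-135/266)((532/9)s+2660/9) + (0)
Last nonzero remainder: (532/9)s+2660/9. Dividing through by 532/9 gives the monic gcd s+5.
Cancel s+5 from numerator and denominator to get the reduced form.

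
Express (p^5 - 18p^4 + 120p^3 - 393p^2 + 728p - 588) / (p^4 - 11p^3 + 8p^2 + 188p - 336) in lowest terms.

(p^2 - 3p + 7)/(p + 4)

Repeated division with remainder:
  p^5 - 18p^4 + 120p^3 - 393p^2 + 728p - 588 = (p - 7)(p^4 - 11p^3 + 8p^2 + 188p - 336) + (35p^3 - 525p^2 + 2380p - 2940)
  p^4 - 11p^3 + 8p^2 + 188p - 336 = ((1/35)p + 4/35)(35p^3 - 525p^2 + 2380p - 2940) + (0)
Last nonzero remainder: 35p^3 - 525p^2 + 2380p - 2940. Dividing through by 35 gives the monic gcd p^3 - 15p^2 + 68p - 84.
Cancel p^3 - 15p^2 + 68p - 84 from numerator and denominator to get the reduced form.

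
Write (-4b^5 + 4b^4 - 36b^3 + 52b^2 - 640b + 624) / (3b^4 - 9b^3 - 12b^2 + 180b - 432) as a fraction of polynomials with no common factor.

(-4b^3 - 12b^2 - 36b + 52)/(3b^2 + 3b - 36)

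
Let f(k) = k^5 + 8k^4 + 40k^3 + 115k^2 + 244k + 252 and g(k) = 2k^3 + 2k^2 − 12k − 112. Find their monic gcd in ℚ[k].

Repeated division with remainder:
  k^5 + 8k^4 + 40k^3 + 115k^2 + 244k + 252 = ((1/2)k^2 + (7/2)k + 39/2)(2k^3 + 2k^2 − 12k − 112) + (174k^2 + 870k + 2436)
  2k^3 + 2k^2 − 12k − 112 = ((1/87)k − 4/87)(174k^2 + 870k + 2436) + (0)
Last nonzero remainder: 174k^2 + 870k + 2436. Dividing through by 174 gives the monic gcd k^2 + 5k + 14.

k^2 + 5k + 14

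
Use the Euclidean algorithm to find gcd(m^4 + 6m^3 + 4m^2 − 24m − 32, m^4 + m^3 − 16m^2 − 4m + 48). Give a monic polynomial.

m^3 + 4m^2 − 4m − 16

Apply the Euclidean algorithm:
  m^4 + 6m^3 + 4m^2 − 24m − 32 = (m^4 + m^3 − 16m^2 − 4m + 48) + (5m^3 + 20m^2 − 20m − 80)
  m^4 + m^3 − 16m^2 − 4m + 48 = ((1/5)m − 3/5)(5m^3 + 20m^2 − 20m − 80) + (0)
Last nonzero remainder: 5m^3 + 20m^2 − 20m − 80. Dividing through by 5 gives the monic gcd m^3 + 4m^2 − 4m − 16.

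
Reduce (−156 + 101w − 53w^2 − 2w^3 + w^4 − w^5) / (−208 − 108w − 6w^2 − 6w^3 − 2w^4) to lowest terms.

Repeated division with remainder:
  −w^5 + w^4 − 2w^3 − 53w^2 + 101w − 156 = ((1/2)w − 2)(−2w^4 − 6w^3 − 6w^2 − 108w − 208) + (−11w^3 − 11w^2 − 11w − 572)
  −2w^4 − 6w^3 − 6w^2 − 108w − 208 = ((2/11)w + 4/11)(−11w^3 − 11w^2 − 11w − 572) + (0)
Last nonzero remainder: −11w^3 − 11w^2 − 11w − 572. Dividing through by −11 gives the monic gcd w^3 + w^2 + w + 52.
Cancel w^3 + w^2 + w + 52 from numerator and denominator to get the reduced form.

(3 − 2w + w^2)/(4 + 2w)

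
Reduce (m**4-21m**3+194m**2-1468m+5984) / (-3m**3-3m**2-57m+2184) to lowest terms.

Apply the Euclidean algorithm:
  m**4-21m**3+194m**2-1468m+5984 = (-(1/3)m+22/3)(-3m**3-3m**2-57m+2184) + (197m**2-322m-10032)
  -3m**3-3m**2-57m+2184 = (-(3/197)m-1557/38809)(197m**2-322m-10032) + (-(8642379/38809)m+69139032/38809)
  197m**2-322m-10032 = (-(7645373/8642379)m-16222162/2880793)(-(8642379/38809)m+69139032/38809) + (0)
Last nonzero remainder: -(8642379/38809)m+69139032/38809. Dividing through by -8642379/38809 gives the monic gcd m-8.
Cancel m-8 from numerator and denominator to get the reduced form.

(-m**3+13m**2-90m+748)/(3m**2+27m+273)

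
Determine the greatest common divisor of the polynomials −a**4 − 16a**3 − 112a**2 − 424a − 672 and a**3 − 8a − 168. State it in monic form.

Euclidean algorithm in ℚ[a]:
  −a**4 − 16a**3 − 112a**2 − 424a − 672 = (−a − 16)(a**3 − 8a − 168) + (−120a**2 − 720a − 3360)
  a**3 − 8a − 168 = (−(1/120)a + 1/20)(−120a**2 − 720a − 3360) + (0)
Last nonzero remainder: −120a**2 − 720a − 3360. Dividing through by −120 gives the monic gcd a**2 + 6a + 28.

a**2 + 6a + 28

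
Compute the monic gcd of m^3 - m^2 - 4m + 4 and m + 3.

1

Repeated division with remainder:
  m^3 - m^2 - 4m + 4 = (m^2 - 4m + 8)(m + 3) + (-20)
  m + 3 = (-(1/20)m - 3/20)(-20) + (0)
The last nonzero remainder is the constant -20, so the polynomials are coprime and gcd = 1.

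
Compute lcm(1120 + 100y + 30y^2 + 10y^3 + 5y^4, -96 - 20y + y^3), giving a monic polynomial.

-1344 + 104y - 16y^2 - 6y^3 - 4y^4 + y^5

Euclidean algorithm in ℚ[y]:
  5y^4 + 10y^3 + 30y^2 + 100y + 1120 = (5y + 10)(y^3 - 20y - 96) + (130y^2 + 780y + 2080)
  y^3 - 20y - 96 = ((1/130)y - 3/65)(130y^2 + 780y + 2080) + (0)
Last nonzero remainder: 130y^2 + 780y + 2080. Dividing through by 130 gives the monic gcd y^2 + 6y + 16.
Then lcm(f, g) = f·g / gcd(f, g); expanding and making the result monic gives the answer.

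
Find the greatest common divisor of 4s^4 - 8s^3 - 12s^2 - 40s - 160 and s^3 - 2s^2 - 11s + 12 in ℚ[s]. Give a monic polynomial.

s - 4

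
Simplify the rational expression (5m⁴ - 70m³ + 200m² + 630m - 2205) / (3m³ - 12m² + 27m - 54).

(5m³ - 55m² + 35m + 735)/(3m² - 3m + 18)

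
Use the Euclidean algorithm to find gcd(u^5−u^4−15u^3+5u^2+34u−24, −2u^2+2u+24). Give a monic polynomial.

u^2−u−12

Euclidean algorithm in ℚ[u]:
  u^5−u^4−15u^3+5u^2+34u−24 = (−(1/2)u^3+(3/2)u−1)(−2u^2+2u+24) + (0)
Last nonzero remainder: −2u^2+2u+24. Dividing through by −2 gives the monic gcd u^2−u−12.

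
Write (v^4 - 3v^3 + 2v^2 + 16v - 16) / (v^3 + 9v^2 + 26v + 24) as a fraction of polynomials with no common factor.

(v^3 - 5v^2 + 12v - 8)/(v^2 + 7v + 12)

Repeated division with remainder:
  v^4 - 3v^3 + 2v^2 + 16v - 16 = (v - 12)(v^3 + 9v^2 + 26v + 24) + (84v^2 + 304v + 272)
  v^3 + 9v^2 + 26v + 24 = ((1/84)v + 113/1764)(84v^2 + 304v + 272) + ((1450/441)v + 2900/441)
  84v^2 + 304v + 272 = ((18522/725)v + 29988/725)((1450/441)v + 2900/441) + (0)
Last nonzero remainder: (1450/441)v + 2900/441. Dividing through by 1450/441 gives the monic gcd v + 2.
Cancel v + 2 from numerator and denominator to get the reduced form.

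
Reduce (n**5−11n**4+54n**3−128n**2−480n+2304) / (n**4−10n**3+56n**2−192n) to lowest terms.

(n**2−n−12)/(n)

By polynomial division,
  n**5−11n**4+54n**3−128n**2−480n+2304 = (n−1)(n**4−10n**3+56n**2−192n) + (−12n**3+120n**2−672n+2304)
  n**4−10n**3+56n**2−192n = (−(1/12)n)(−12n**3+120n**2−672n+2304) + (0)
Last nonzero remainder: −12n**3+120n**2−672n+2304. Dividing through by −12 gives the monic gcd n**3−10n**2+56n−192.
Cancel n**3−10n**2+56n−192 from numerator and denominator to get the reduced form.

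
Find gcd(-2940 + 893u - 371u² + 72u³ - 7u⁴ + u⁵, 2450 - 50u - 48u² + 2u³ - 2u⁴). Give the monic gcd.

-245 + 54u - 6u² + u³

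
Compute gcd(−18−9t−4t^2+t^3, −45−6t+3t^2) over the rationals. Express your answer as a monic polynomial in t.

1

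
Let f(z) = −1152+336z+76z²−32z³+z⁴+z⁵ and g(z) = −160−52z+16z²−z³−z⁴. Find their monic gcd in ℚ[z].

Apply the Euclidean algorithm:
  z⁵+z⁴−32z³+76z²+336z−1152 = (−z)(−z⁴−z³+16z²−52z−160) + (−16z³+24z²+176z−1152)
  −z⁴−z³+16z²−52z−160 = ((1/16)z+5/32)(−16z³+24z²+176z−1152) + ((5/4)z²−(15/2)z+20)
  −16z³+24z²+176z−1152 = (−(64/5)z−288/5)((5/4)z²−(15/2)z+20) + (0)
Last nonzero remainder: (5/4)z²−(15/2)z+20. Dividing through by 5/4 gives the monic gcd z²−6z+16.

16−6z+z²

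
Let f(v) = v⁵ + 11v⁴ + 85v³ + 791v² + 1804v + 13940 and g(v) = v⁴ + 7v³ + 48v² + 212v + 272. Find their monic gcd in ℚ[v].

Apply the Euclidean algorithm:
  v⁵ + 11v⁴ + 85v³ + 791v² + 1804v + 13940 = (v + 4)(v⁴ + 7v³ + 48v² + 212v + 272) + (9v³ + 387v² + 684v + 12852)
  v⁴ + 7v³ + 48v² + 212v + 272 = ((1/9)v − 4)(9v³ + 387v² + 684v + 12852) + (1520v² + 1520v + 51680)
  9v³ + 387v² + 684v + 12852 = ((9/1520)v + 189/760)(1520v² + 1520v + 51680) + (0)
Last nonzero remainder: 1520v² + 1520v + 51680. Dividing through by 1520 gives the monic gcd v² + v + 34.

v² + v + 34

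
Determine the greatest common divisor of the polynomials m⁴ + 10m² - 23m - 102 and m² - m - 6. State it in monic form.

m² - m - 6

By polynomial division,
  m⁴ + 10m² - 23m - 102 = (m² + m + 17)(m² - m - 6) + (0)
The last nonzero remainder m² - m - 6 is already monic.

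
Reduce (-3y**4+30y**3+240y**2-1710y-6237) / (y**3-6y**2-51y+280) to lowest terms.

(-3y**3+51y**2-117y-891)/(y**2-13y+40)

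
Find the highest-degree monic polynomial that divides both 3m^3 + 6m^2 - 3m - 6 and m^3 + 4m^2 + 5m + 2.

Euclidean algorithm in ℚ[m]:
  3m^3 + 6m^2 - 3m - 6 = (3)(m^3 + 4m^2 + 5m + 2) + (-6m^2 - 18m - 12)
  m^3 + 4m^2 + 5m + 2 = (-(1/6)m - 1/6)(-6m^2 - 18m - 12) + (0)
Last nonzero remainder: -6m^2 - 18m - 12. Dividing through by -6 gives the monic gcd m^2 + 3m + 2.

m^2 + 3m + 2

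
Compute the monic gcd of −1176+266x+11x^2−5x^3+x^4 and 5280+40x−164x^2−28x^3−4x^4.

−24+2x+x^2

By polynomial division,
  x^4−5x^3+11x^2+266x−1176 = (−1/4)(−4x^4−28x^3−164x^2+40x+5280) + (−12x^3−30x^2+276x+144)
  −4x^4−28x^3−164x^2+40x+5280 = ((1/3)x+3/2)(−12x^3−30x^2+276x+144) + (−211x^2−422x+5064)
  −12x^3−30x^2+276x+144 = ((12/211)x+6/211)(−211x^2−422x+5064) + (0)
Last nonzero remainder: −211x^2−422x+5064. Dividing through by −211 gives the monic gcd x^2+2x−24.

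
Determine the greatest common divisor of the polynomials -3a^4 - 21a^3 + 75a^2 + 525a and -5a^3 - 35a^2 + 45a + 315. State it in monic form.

Repeated division with remainder:
  -3a^4 - 21a^3 + 75a^2 + 525a = ((3/5)a)(-5a^3 - 35a^2 + 45a + 315) + (48a^2 + 336a)
  -5a^3 - 35a^2 + 45a + 315 = (-(5/48)a)(48a^2 + 336a) + (45a + 315)
  48a^2 + 336a = ((16/15)a)(45a + 315) + (0)
Last nonzero remainder: 45a + 315. Dividing through by 45 gives the monic gcd a + 7.

a + 7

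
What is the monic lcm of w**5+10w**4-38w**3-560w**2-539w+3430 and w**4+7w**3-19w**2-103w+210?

w**6+7w**5-68w**4-446w**3+1141w**2+5047w-10290

Repeated division with remainder:
  w**5+10w**4-38w**3-560w**2-539w+3430 = (w+3)(w**4+7w**3-19w**2-103w+210) + (-40w**3-400w**2-440w+2800)
  w**4+7w**3-19w**2-103w+210 = (-(1/40)w+3/40)(-40w**3-400w**2-440w+2800) + (0)
Last nonzero remainder: -40w**3-400w**2-440w+2800. Dividing through by -40 gives the monic gcd w**3+10w**2+11w-70.
Then lcm(f, g) = f·g / gcd(f, g); expanding and making the result monic gives the answer.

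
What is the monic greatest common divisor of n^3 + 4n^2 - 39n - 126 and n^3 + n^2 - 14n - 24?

By polynomial division,
  n^3 + 4n^2 - 39n - 126 = (n^3 + n^2 - 14n - 24) + (3n^2 - 25n - 102)
  n^3 + n^2 - 14n - 24 = ((1/3)n + 28/9)(3n^2 - 25n - 102) + ((880/9)n + 880/3)
  3n^2 - 25n - 102 = ((27/880)n - 153/440)((880/9)n + 880/3) + (0)
Last nonzero remainder: (880/9)n + 880/3. Dividing through by 880/9 gives the monic gcd n + 3.

n + 3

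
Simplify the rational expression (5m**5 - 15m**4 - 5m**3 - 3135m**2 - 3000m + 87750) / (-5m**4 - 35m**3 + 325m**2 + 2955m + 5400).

(-m**3 - m**2 - 48m + 390)/(m**2 + 11m + 24)

Apply the Euclidean algorithm:
  5m**5 - 15m**4 - 5m**3 - 3135m**2 - 3000m + 87750 = (-m + 10)(-5m**4 - 35m**3 + 325m**2 + 2955m + 5400) + (670m**3 - 3430m**2 - 27150m + 33750)
  -5m**4 - 35m**3 + 325m**2 + 2955m + 5400 = (-(1/134)m - 406/4489)(670m**3 - 3430m**2 - 27150m + 33750) + (-(843180/4489)m**2 + (3372720/4489)m + 37943100/4489)
  670m**3 - 3430m**2 - 27150m + 33750 = (-(300763/84318)m + 112225/28106)(-(843180/4489)m**2 + (3372720/4489)m + 37943100/4489) + (0)
Last nonzero remainder: -(843180/4489)m**2 + (3372720/4489)m + 37943100/4489. Dividing through by -843180/4489 gives the monic gcd m**2 - 4m - 45.
Cancel m**2 - 4m - 45 from numerator and denominator to get the reduced form.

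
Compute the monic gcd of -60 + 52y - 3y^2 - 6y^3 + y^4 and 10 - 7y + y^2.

Apply the Euclidean algorithm:
  y^4 - 6y^3 - 3y^2 + 52y - 60 = (y^2 + y - 6)(y^2 - 7y + 10) + (0)
The last nonzero remainder y^2 - 7y + 10 is already monic.

10 - 7y + y^2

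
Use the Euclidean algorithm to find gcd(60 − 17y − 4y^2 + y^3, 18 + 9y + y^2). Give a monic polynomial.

1

By polynomial division,
  y^3 − 4y^2 − 17y + 60 = (y − 13)(y^2 + 9y + 18) + (82y + 294)
  y^2 + 9y + 18 = ((1/82)y + 111/1681)(82y + 294) + (−2376/1681)
  82y + 294 = (−(68921/1188)y − 82369/396)(−2376/1681) + (0)
The last nonzero remainder is the constant −2376/1681, so the polynomials are coprime and gcd = 1.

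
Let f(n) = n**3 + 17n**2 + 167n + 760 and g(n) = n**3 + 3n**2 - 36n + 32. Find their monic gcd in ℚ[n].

Repeated division with remainder:
  n**3 + 17n**2 + 167n + 760 = (n**3 + 3n**2 - 36n + 32) + (14n**2 + 203n + 728)
  n**3 + 3n**2 - 36n + 32 = ((1/14)n - 23/28)(14n**2 + 203n + 728) + ((315/4)n + 630)
  14n**2 + 203n + 728 = ((8/45)n + 52/45)((315/4)n + 630) + (0)
Last nonzero remainder: (315/4)n + 630. Dividing through by 315/4 gives the monic gcd n + 8.

n + 8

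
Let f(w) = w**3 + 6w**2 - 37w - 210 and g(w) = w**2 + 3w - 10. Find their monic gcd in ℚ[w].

Repeated division with remainder:
  w**3 + 6w**2 - 37w - 210 = (w + 3)(w**2 + 3w - 10) + (-36w - 180)
  w**2 + 3w - 10 = (-(1/36)w + 1/18)(-36w - 180) + (0)
Last nonzero remainder: -36w - 180. Dividing through by -36 gives the monic gcd w + 5.

w + 5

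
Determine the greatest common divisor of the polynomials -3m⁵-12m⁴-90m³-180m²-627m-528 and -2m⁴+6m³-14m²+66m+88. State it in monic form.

m³+m²+11m+11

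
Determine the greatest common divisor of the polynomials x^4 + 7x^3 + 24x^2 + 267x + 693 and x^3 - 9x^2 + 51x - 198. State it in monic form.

x^2 - 3x + 33

Repeated division with remainder:
  x^4 + 7x^3 + 24x^2 + 267x + 693 = (x + 16)(x^3 - 9x^2 + 51x - 198) + (117x^2 - 351x + 3861)
  x^3 - 9x^2 + 51x - 198 = ((1/117)x - 2/39)(117x^2 - 351x + 3861) + (0)
Last nonzero remainder: 117x^2 - 351x + 3861. Dividing through by 117 gives the monic gcd x^2 - 3x + 33.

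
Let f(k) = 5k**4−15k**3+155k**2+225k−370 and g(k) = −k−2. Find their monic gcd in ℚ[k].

Apply the Euclidean algorithm:
  5k**4−15k**3+155k**2+225k−370 = (−5k**3+25k**2−205k+185)(−k−2) + (0)
Last nonzero remainder: −k−2. Dividing through by −1 gives the monic gcd k+2.

k+2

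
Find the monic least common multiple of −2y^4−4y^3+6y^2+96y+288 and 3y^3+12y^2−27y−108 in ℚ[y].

Apply the Euclidean algorithm:
  −2y^4−4y^3+6y^2+96y+288 = (−(2/3)y+4/3)(3y^3+12y^2−27y−108) + (−28y^2+60y+432)
  3y^3+12y^2−27y−108 = (−(3/28)y−129/196)(−28y^2+60y+432) + ((2880/49)y+8640/49)
  −28y^2+60y+432 = (−(343/720)y+49/20)((2880/49)y+8640/49) + (0)
Last nonzero remainder: (2880/49)y+8640/49. Dividing through by 2880/49 gives the monic gcd y+3.
Then lcm(f, g) = f·g / gcd(f, g); expanding and making the result monic gives the answer.

y^6+3y^5−13y^4−75y^3−156y^2+432y+1728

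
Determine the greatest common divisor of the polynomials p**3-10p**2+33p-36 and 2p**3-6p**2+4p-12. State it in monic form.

Repeated division with remainder:
  p**3-10p**2+33p-36 = (1/2)(2p**3-6p**2+4p-12) + (-7p**2+31p-30)
  2p**3-6p**2+4p-12 = (-(2/7)p-20/49)(-7p**2+31p-30) + ((396/49)p-1188/49)
  -7p**2+31p-30 = (-(343/396)p+245/198)((396/49)p-1188/49) + (0)
Last nonzero remainder: (396/49)p-1188/49. Dividing through by 396/49 gives the monic gcd p-3.

p-3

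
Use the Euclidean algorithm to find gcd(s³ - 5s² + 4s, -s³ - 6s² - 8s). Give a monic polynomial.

s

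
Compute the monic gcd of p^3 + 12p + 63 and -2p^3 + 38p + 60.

Repeated division with remainder:
  p^3 + 12p + 63 = (-1/2)(-2p^3 + 38p + 60) + (31p + 93)
  -2p^3 + 38p + 60 = (-(2/31)p^2 + (6/31)p + 20/31)(31p + 93) + (0)
Last nonzero remainder: 31p + 93. Dividing through by 31 gives the monic gcd p + 3.

p + 3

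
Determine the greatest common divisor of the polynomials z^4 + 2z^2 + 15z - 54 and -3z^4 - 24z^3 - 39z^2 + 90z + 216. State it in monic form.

Euclidean algorithm in ℚ[z]:
  z^4 + 2z^2 + 15z - 54 = (-1/3)(-3z^4 - 24z^3 - 39z^2 + 90z + 216) + (-8z^3 - 11z^2 + 45z + 18)
  -3z^4 - 24z^3 - 39z^2 + 90z + 216 = ((3/8)z + 159/64)(-8z^3 - 11z^2 + 45z + 18) + (-(1827/64)z^2 - (1827/64)z + 5481/32)
  -8z^3 - 11z^2 + 45z + 18 = ((512/1827)z + 64/609)(-(1827/64)z^2 - (1827/64)z + 5481/32) + (0)
Last nonzero remainder: -(1827/64)z^2 - (1827/64)z + 5481/32. Dividing through by -1827/64 gives the monic gcd z^2 + z - 6.

z^2 + z - 6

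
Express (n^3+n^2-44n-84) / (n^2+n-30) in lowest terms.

(n^2-5n-14)/(n-5)

By polynomial division,
  n^3+n^2-44n-84 = (n)(n^2+n-30) + (-14n-84)
  n^2+n-30 = (-(1/14)n+5/14)(-14n-84) + (0)
Last nonzero remainder: -14n-84. Dividing through by -14 gives the monic gcd n+6.
Cancel n+6 from numerator and denominator to get the reduced form.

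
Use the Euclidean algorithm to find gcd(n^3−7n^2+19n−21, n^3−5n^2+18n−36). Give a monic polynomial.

n−3

Apply the Euclidean algorithm:
  n^3−7n^2+19n−21 = (n^3−5n^2+18n−36) + (−2n^2+n+15)
  n^3−5n^2+18n−36 = (−(1/2)n+9/4)(−2n^2+n+15) + ((93/4)n−279/4)
  −2n^2+n+15 = (−(8/93)n−20/93)((93/4)n−279/4) + (0)
Last nonzero remainder: (93/4)n−279/4. Dividing through by 93/4 gives the monic gcd n−3.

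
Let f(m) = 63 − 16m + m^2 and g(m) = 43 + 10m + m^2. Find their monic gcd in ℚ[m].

1

Apply the Euclidean algorithm:
  m^2 − 16m + 63 = (m^2 + 10m + 43) + (−26m + 20)
  m^2 + 10m + 43 = (−(1/26)m − 70/169)(−26m + 20) + (8667/169)
  −26m + 20 = (−(4394/8667)m + 3380/8667)(8667/169) + (0)
The last nonzero remainder is the constant 8667/169, so the polynomials are coprime and gcd = 1.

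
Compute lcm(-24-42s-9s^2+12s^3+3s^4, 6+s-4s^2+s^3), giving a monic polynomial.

Repeated division with remainder:
  3s^4+12s^3-9s^2-42s-24 = (3s+24)(s^3-4s^2+s+6) + (84s^2-84s-168)
  s^3-4s^2+s+6 = ((1/84)s-1/28)(84s^2-84s-168) + (0)
Last nonzero remainder: 84s^2-84s-168. Dividing through by 84 gives the monic gcd s^2-s-2.
Then lcm(f, g) = f·g / gcd(f, g); expanding and making the result monic gives the answer.

24+34s-5s^2-15s^3+s^4+s^5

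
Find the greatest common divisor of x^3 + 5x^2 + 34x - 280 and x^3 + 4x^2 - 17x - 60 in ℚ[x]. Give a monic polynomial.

Apply the Euclidean algorithm:
  x^3 + 5x^2 + 34x - 280 = (x^3 + 4x^2 - 17x - 60) + (x^2 + 51x - 220)
  x^3 + 4x^2 - 17x - 60 = (x - 47)(x^2 + 51x - 220) + (2600x - 10400)
  x^2 + 51x - 220 = ((1/2600)x + 11/520)(2600x - 10400) + (0)
Last nonzero remainder: 2600x - 10400. Dividing through by 2600 gives the monic gcd x - 4.

x - 4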